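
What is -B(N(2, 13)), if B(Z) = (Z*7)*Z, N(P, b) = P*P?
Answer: -112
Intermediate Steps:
N(P, b) = P²
B(Z) = 7*Z² (B(Z) = (7*Z)*Z = 7*Z²)
-B(N(2, 13)) = -7*(2²)² = -7*4² = -7*16 = -1*112 = -112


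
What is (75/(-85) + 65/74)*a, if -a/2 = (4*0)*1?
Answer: 0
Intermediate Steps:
a = 0 (a = -2*4*0 = -0 = -2*0 = 0)
(75/(-85) + 65/74)*a = (75/(-85) + 65/74)*0 = (75*(-1/85) + 65*(1/74))*0 = (-15/17 + 65/74)*0 = -5/1258*0 = 0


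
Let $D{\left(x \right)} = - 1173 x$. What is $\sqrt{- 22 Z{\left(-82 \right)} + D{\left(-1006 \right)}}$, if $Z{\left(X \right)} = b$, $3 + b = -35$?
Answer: $\sqrt{1180874} \approx 1086.7$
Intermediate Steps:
$b = -38$ ($b = -3 - 35 = -38$)
$Z{\left(X \right)} = -38$
$\sqrt{- 22 Z{\left(-82 \right)} + D{\left(-1006 \right)}} = \sqrt{\left(-22\right) \left(-38\right) - -1180038} = \sqrt{836 + 1180038} = \sqrt{1180874}$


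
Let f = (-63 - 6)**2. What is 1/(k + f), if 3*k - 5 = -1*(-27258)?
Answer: 3/41546 ≈ 7.2209e-5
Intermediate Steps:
f = 4761 (f = (-69)**2 = 4761)
k = 27263/3 (k = 5/3 + (-1*(-27258))/3 = 5/3 + (1/3)*27258 = 5/3 + 9086 = 27263/3 ≈ 9087.7)
1/(k + f) = 1/(27263/3 + 4761) = 1/(41546/3) = 3/41546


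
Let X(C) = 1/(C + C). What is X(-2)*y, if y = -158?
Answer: 79/2 ≈ 39.500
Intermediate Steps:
X(C) = 1/(2*C)
X(-2)*y = ((½)/(-2))*(-158) = ((½)*(-½))*(-158) = -¼*(-158) = 79/2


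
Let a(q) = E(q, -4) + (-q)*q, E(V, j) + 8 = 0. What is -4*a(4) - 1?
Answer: 95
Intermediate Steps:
E(V, j) = -8 (E(V, j) = -8 + 0 = -8)
a(q) = -8 - q**2 (a(q) = -8 + (-q)*q = -8 - q**2)
-4*a(4) - 1 = -4*(-8 - 1*4**2) - 1 = -4*(-8 - 1*16) - 1 = -4*(-8 - 16) - 1 = -4*(-24) - 1 = 96 - 1 = 95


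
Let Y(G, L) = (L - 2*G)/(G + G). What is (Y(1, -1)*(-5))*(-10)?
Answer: -75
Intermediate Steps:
Y(G, L) = (L - 2*G)/(2*G) (Y(G, L) = (L - 2*G)/((2*G)) = (L - 2*G)*(1/(2*G)) = (L - 2*G)/(2*G))
(Y(1, -1)*(-5))*(-10) = ((((½)*(-1) - 1*1)/1)*(-5))*(-10) = ((1*(-½ - 1))*(-5))*(-10) = ((1*(-3/2))*(-5))*(-10) = -3/2*(-5)*(-10) = (15/2)*(-10) = -75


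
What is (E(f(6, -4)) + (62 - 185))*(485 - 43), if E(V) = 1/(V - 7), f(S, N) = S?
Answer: -54808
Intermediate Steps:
E(V) = 1/(-7 + V)
(E(f(6, -4)) + (62 - 185))*(485 - 43) = (1/(-7 + 6) + (62 - 185))*(485 - 43) = (1/(-1) - 123)*442 = (-1 - 123)*442 = -124*442 = -54808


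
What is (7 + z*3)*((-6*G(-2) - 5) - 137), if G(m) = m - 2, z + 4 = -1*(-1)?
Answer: 236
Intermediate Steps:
z = -3 (z = -4 - 1*(-1) = -4 + 1 = -3)
G(m) = -2 + m
(7 + z*3)*((-6*G(-2) - 5) - 137) = (7 - 3*3)*((-6*(-2 - 2) - 5) - 137) = (7 - 9)*((-6*(-4) - 5) - 137) = -2*((24 - 5) - 137) = -2*(19 - 137) = -2*(-118) = 236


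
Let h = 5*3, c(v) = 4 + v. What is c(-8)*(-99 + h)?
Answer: 336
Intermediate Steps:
h = 15
c(-8)*(-99 + h) = (4 - 8)*(-99 + 15) = -4*(-84) = 336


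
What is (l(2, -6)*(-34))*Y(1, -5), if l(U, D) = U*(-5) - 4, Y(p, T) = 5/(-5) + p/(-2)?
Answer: -714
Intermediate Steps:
Y(p, T) = -1 - p/2 (Y(p, T) = 5*(-⅕) + p*(-½) = -1 - p/2)
l(U, D) = -4 - 5*U (l(U, D) = -5*U - 4 = -4 - 5*U)
(l(2, -6)*(-34))*Y(1, -5) = ((-4 - 5*2)*(-34))*(-1 - ½*1) = ((-4 - 10)*(-34))*(-1 - ½) = -14*(-34)*(-3/2) = 476*(-3/2) = -714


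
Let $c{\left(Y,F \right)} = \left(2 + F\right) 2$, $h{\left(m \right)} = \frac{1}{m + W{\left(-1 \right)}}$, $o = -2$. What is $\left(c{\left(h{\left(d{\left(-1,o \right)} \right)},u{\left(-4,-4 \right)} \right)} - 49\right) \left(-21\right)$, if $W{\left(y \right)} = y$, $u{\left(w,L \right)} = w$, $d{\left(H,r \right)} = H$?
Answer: $1113$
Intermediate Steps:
$h{\left(m \right)} = \frac{1}{-1 + m}$ ($h{\left(m \right)} = \frac{1}{m - 1} = \frac{1}{-1 + m}$)
$c{\left(Y,F \right)} = 4 + 2 F$
$\left(c{\left(h{\left(d{\left(-1,o \right)} \right)},u{\left(-4,-4 \right)} \right)} - 49\right) \left(-21\right) = \left(\left(4 + 2 \left(-4\right)\right) - 49\right) \left(-21\right) = \left(\left(4 - 8\right) - 49\right) \left(-21\right) = \left(-4 - 49\right) \left(-21\right) = \left(-53\right) \left(-21\right) = 1113$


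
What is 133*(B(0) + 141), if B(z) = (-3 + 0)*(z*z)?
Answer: 18753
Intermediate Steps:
B(z) = -3*z²
133*(B(0) + 141) = 133*(-3*0² + 141) = 133*(-3*0 + 141) = 133*(0 + 141) = 133*141 = 18753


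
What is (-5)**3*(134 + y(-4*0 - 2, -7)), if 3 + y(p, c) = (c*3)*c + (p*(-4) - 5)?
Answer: -35125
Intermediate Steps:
y(p, c) = -8 - 4*p + 3*c**2 (y(p, c) = -3 + ((c*3)*c + (p*(-4) - 5)) = -3 + ((3*c)*c + (-4*p - 5)) = -3 + (3*c**2 + (-5 - 4*p)) = -3 + (-5 - 4*p + 3*c**2) = -8 - 4*p + 3*c**2)
(-5)**3*(134 + y(-4*0 - 2, -7)) = (-5)**3*(134 + (-8 - 4*(-4*0 - 2) + 3*(-7)**2)) = -125*(134 + (-8 - 4*(0 - 2) + 3*49)) = -125*(134 + (-8 - 4*(-2) + 147)) = -125*(134 + (-8 + 8 + 147)) = -125*(134 + 147) = -125*281 = -35125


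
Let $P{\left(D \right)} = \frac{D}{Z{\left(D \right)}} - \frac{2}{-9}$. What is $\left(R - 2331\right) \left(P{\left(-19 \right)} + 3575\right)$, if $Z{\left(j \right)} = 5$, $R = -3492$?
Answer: $- \frac{103981958}{5} \approx -2.0796 \cdot 10^{7}$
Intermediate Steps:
$P{\left(D \right)} = \frac{2}{9} + \frac{D}{5}$ ($P{\left(D \right)} = \frac{D}{5} - \frac{2}{-9} = D \frac{1}{5} - - \frac{2}{9} = \frac{D}{5} + \frac{2}{9} = \frac{2}{9} + \frac{D}{5}$)
$\left(R - 2331\right) \left(P{\left(-19 \right)} + 3575\right) = \left(-3492 - 2331\right) \left(\left(\frac{2}{9} + \frac{1}{5} \left(-19\right)\right) + 3575\right) = - 5823 \left(\left(\frac{2}{9} - \frac{19}{5}\right) + 3575\right) = - 5823 \left(- \frac{161}{45} + 3575\right) = \left(-5823\right) \frac{160714}{45} = - \frac{103981958}{5}$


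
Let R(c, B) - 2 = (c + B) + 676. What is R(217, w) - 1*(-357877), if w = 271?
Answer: 359043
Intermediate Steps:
R(c, B) = 678 + B + c (R(c, B) = 2 + ((c + B) + 676) = 2 + ((B + c) + 676) = 2 + (676 + B + c) = 678 + B + c)
R(217, w) - 1*(-357877) = (678 + 271 + 217) - 1*(-357877) = 1166 + 357877 = 359043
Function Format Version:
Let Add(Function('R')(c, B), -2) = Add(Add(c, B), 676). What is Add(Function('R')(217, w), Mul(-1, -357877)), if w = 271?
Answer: 359043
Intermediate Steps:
Function('R')(c, B) = Add(678, B, c) (Function('R')(c, B) = Add(2, Add(Add(c, B), 676)) = Add(2, Add(Add(B, c), 676)) = Add(2, Add(676, B, c)) = Add(678, B, c))
Add(Function('R')(217, w), Mul(-1, -357877)) = Add(Add(678, 271, 217), Mul(-1, -357877)) = Add(1166, 357877) = 359043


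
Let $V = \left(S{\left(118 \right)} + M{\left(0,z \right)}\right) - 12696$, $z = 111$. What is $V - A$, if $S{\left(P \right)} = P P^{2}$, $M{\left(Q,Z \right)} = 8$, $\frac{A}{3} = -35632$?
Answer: $1737240$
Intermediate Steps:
$A = -106896$ ($A = 3 \left(-35632\right) = -106896$)
$S{\left(P \right)} = P^{3}$
$V = 1630344$ ($V = \left(118^{3} + 8\right) - 12696 = \left(1643032 + 8\right) - 12696 = 1643040 - 12696 = 1630344$)
$V - A = 1630344 - -106896 = 1630344 + 106896 = 1737240$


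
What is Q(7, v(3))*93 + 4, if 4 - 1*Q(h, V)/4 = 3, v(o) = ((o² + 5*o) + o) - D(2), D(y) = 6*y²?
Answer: 376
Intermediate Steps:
v(o) = -24 + o² + 6*o (v(o) = ((o² + 5*o) + o) - 6*2² = (o² + 6*o) - 6*4 = (o² + 6*o) - 1*24 = (o² + 6*o) - 24 = -24 + o² + 6*o)
Q(h, V) = 4 (Q(h, V) = 16 - 4*3 = 16 - 12 = 4)
Q(7, v(3))*93 + 4 = 4*93 + 4 = 372 + 4 = 376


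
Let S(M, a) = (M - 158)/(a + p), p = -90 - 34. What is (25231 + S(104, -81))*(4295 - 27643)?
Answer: -120765405332/205 ≈ -5.8910e+8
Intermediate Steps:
p = -124
S(M, a) = (-158 + M)/(-124 + a) (S(M, a) = (M - 158)/(a - 124) = (-158 + M)/(-124 + a))
(25231 + S(104, -81))*(4295 - 27643) = (25231 + (-158 + 104)/(-124 - 81))*(4295 - 27643) = (25231 - 54/(-205))*(-23348) = (25231 - 1/205*(-54))*(-23348) = (25231 + 54/205)*(-23348) = (5172409/205)*(-23348) = -120765405332/205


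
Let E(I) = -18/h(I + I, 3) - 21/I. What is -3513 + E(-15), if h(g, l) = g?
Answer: -3511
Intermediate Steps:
E(I) = -30/I (E(I) = -18/(I + I) - 21/I = -18*1/(2*I) - 21/I = -9/I - 21/I = -30/I)
-3513 + E(-15) = -3513 - 30/(-15) = -3513 - 30*(-1/15) = -3513 + 2 = -3511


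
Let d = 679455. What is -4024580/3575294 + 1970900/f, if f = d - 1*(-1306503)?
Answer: -236524975760/1775095930413 ≈ -0.13325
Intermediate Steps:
f = 1985958 (f = 679455 - 1*(-1306503) = 679455 + 1306503 = 1985958)
-4024580/3575294 + 1970900/f = -4024580/3575294 + 1970900/1985958 = -4024580*1/3575294 + 1970900*(1/1985958) = -2012290/1787647 + 985450/992979 = -236524975760/1775095930413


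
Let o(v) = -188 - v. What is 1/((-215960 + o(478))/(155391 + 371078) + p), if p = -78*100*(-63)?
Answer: 526469/258706649974 ≈ 2.0350e-6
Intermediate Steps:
p = 491400 (p = -7800*(-63) = 491400)
1/((-215960 + o(478))/(155391 + 371078) + p) = 1/((-215960 + (-188 - 1*478))/(155391 + 371078) + 491400) = 1/((-215960 + (-188 - 478))/526469 + 491400) = 1/((-215960 - 666)*(1/526469) + 491400) = 1/(-216626*1/526469 + 491400) = 1/(-216626/526469 + 491400) = 1/(258706649974/526469) = 526469/258706649974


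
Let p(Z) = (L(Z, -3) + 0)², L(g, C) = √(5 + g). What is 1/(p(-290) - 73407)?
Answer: -1/73692 ≈ -1.3570e-5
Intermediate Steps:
p(Z) = 5 + Z (p(Z) = (√(5 + Z) + 0)² = (√(5 + Z))² = 5 + Z)
1/(p(-290) - 73407) = 1/((5 - 290) - 73407) = 1/(-285 - 73407) = 1/(-73692) = -1/73692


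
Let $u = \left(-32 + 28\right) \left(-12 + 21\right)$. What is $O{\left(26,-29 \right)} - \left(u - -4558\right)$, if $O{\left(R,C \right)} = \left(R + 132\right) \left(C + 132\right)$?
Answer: $11752$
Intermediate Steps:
$u = -36$ ($u = \left(-4\right) 9 = -36$)
$O{\left(R,C \right)} = \left(132 + C\right) \left(132 + R\right)$ ($O{\left(R,C \right)} = \left(132 + R\right) \left(132 + C\right) = \left(132 + C\right) \left(132 + R\right)$)
$O{\left(26,-29 \right)} - \left(u - -4558\right) = \left(17424 + 132 \left(-29\right) + 132 \cdot 26 - 754\right) - \left(-36 - -4558\right) = \left(17424 - 3828 + 3432 - 754\right) - \left(-36 + 4558\right) = 16274 - 4522 = 11752$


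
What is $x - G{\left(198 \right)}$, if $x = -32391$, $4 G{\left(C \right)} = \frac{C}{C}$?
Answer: $- \frac{129565}{4} \approx -32391.0$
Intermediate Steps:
$G{\left(C \right)} = \frac{1}{4}$ ($G{\left(C \right)} = \frac{C \frac{1}{C}}{4} = \frac{1}{4} \cdot 1 = \frac{1}{4}$)
$x - G{\left(198 \right)} = -32391 - \frac{1}{4} = - \frac{129565}{4}$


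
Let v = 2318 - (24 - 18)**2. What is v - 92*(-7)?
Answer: 2926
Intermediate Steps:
v = 2282 (v = 2318 - 1*6**2 = 2318 - 1*36 = 2318 - 36 = 2282)
v - 92*(-7) = 2282 - 92*(-7) = 2282 + 644 = 2926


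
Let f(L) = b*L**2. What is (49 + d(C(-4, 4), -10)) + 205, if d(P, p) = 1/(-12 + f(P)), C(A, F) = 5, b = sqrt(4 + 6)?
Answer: 775468/3053 + 25*sqrt(10)/6106 ≈ 254.01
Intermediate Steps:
b = sqrt(10) ≈ 3.1623
f(L) = sqrt(10)*L**2
d(P, p) = 1/(-12 + sqrt(10)*P**2)
(49 + d(C(-4, 4), -10)) + 205 = (49 + 1/(-12 + sqrt(10)*5**2)) + 205 = (49 + 1/(-12 + sqrt(10)*25)) + 205 = (49 + 1/(-12 + 25*sqrt(10))) + 205 = 254 + 1/(-12 + 25*sqrt(10))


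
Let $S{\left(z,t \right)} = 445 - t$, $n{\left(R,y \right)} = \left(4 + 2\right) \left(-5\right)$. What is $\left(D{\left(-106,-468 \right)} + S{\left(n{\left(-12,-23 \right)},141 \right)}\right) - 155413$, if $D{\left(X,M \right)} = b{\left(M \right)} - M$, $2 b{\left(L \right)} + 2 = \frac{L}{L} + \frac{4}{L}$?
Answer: $- \frac{18093056}{117} \approx -1.5464 \cdot 10^{5}$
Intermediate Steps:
$b{\left(L \right)} = - \frac{1}{2} + \frac{2}{L}$ ($b{\left(L \right)} = -1 + \frac{\frac{L}{L} + \frac{4}{L}}{2} = -1 + \frac{1 + \frac{4}{L}}{2} = -1 + \left(\frac{1}{2} + \frac{2}{L}\right) = - \frac{1}{2} + \frac{2}{L}$)
$n{\left(R,y \right)} = -30$ ($n{\left(R,y \right)} = 6 \left(-5\right) = -30$)
$D{\left(X,M \right)} = - M + \frac{4 - M}{2 M}$ ($D{\left(X,M \right)} = \frac{4 - M}{2 M} - M = - M + \frac{4 - M}{2 M}$)
$\left(D{\left(-106,-468 \right)} + S{\left(n{\left(-12,-23 \right)},141 \right)}\right) - 155413 = \left(\left(- \frac{1}{2} - -468 + \frac{2}{-468}\right) + \left(445 - 141\right)\right) - 155413 = \left(\left(- \frac{1}{2} + 468 + 2 \left(- \frac{1}{468}\right)\right) + \left(445 - 141\right)\right) - 155413 = \left(\left(- \frac{1}{2} + 468 - \frac{1}{234}\right) + 304\right) - 155413 = \left(\frac{54697}{117} + 304\right) - 155413 = \frac{90265}{117} - 155413 = - \frac{18093056}{117}$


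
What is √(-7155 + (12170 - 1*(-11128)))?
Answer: √16143 ≈ 127.06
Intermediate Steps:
√(-7155 + (12170 - 1*(-11128))) = √(-7155 + (12170 + 11128)) = √(-7155 + 23298) = √16143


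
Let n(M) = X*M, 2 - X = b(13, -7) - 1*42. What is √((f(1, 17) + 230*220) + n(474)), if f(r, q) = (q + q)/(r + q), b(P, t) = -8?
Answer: √677249/3 ≈ 274.32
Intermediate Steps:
f(r, q) = 2*q/(q + r) (f(r, q) = (2*q)/(q + r) = 2*q/(q + r))
X = 52 (X = 2 - (-8 - 1*42) = 2 - (-8 - 42) = 2 - 1*(-50) = 2 + 50 = 52)
n(M) = 52*M
√((f(1, 17) + 230*220) + n(474)) = √((2*17/(17 + 1) + 230*220) + 52*474) = √((2*17/18 + 50600) + 24648) = √((2*17*(1/18) + 50600) + 24648) = √((17/9 + 50600) + 24648) = √(455417/9 + 24648) = √(677249/9) = √677249/3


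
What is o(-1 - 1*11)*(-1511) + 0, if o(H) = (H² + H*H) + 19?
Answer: -463877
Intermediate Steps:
o(H) = 19 + 2*H² (o(H) = (H² + H²) + 19 = 2*H² + 19 = 19 + 2*H²)
o(-1 - 1*11)*(-1511) + 0 = (19 + 2*(-1 - 1*11)²)*(-1511) + 0 = (19 + 2*(-1 - 11)²)*(-1511) + 0 = (19 + 2*(-12)²)*(-1511) + 0 = (19 + 2*144)*(-1511) + 0 = (19 + 288)*(-1511) + 0 = 307*(-1511) + 0 = -463877 + 0 = -463877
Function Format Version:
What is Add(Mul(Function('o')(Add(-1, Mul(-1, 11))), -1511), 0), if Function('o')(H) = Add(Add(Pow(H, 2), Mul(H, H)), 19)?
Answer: -463877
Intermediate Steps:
Function('o')(H) = Add(19, Mul(2, Pow(H, 2))) (Function('o')(H) = Add(Add(Pow(H, 2), Pow(H, 2)), 19) = Add(Mul(2, Pow(H, 2)), 19) = Add(19, Mul(2, Pow(H, 2))))
Add(Mul(Function('o')(Add(-1, Mul(-1, 11))), -1511), 0) = Add(Mul(Add(19, Mul(2, Pow(Add(-1, Mul(-1, 11)), 2))), -1511), 0) = Add(Mul(Add(19, Mul(2, Pow(Add(-1, -11), 2))), -1511), 0) = Add(Mul(Add(19, Mul(2, Pow(-12, 2))), -1511), 0) = Add(Mul(Add(19, Mul(2, 144)), -1511), 0) = Add(Mul(Add(19, 288), -1511), 0) = Add(Mul(307, -1511), 0) = Add(-463877, 0) = -463877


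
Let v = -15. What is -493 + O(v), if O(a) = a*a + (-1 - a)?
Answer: -254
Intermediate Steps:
O(a) = -1 + a**2 - a (O(a) = a**2 + (-1 - a) = -1 + a**2 - a)
-493 + O(v) = -493 + (-1 + (-15)**2 - 1*(-15)) = -493 + (-1 + 225 + 15) = -493 + 239 = -254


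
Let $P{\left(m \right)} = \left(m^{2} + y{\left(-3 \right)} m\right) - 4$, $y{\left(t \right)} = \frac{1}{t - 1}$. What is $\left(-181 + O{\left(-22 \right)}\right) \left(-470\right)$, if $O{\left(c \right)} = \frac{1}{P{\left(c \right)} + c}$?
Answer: $\frac{78858950}{927} \approx 85069.0$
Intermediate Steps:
$y{\left(t \right)} = \frac{1}{-1 + t}$
$P{\left(m \right)} = -4 + m^{2} - \frac{m}{4}$ ($P{\left(m \right)} = \left(m^{2} + \frac{m}{-1 - 3}\right) - 4 = \left(m^{2} + \frac{m}{-4}\right) - 4 = \left(m^{2} - \frac{m}{4}\right) - 4 = -4 + m^{2} - \frac{m}{4}$)
$O{\left(c \right)} = \frac{1}{-4 + c^{2} + \frac{3 c}{4}}$ ($O{\left(c \right)} = \frac{1}{\left(-4 + c^{2} - \frac{c}{4}\right) + c} = \frac{1}{-4 + c^{2} + \frac{3 c}{4}}$)
$\left(-181 + O{\left(-22 \right)}\right) \left(-470\right) = \left(-181 + \frac{4}{-16 + 3 \left(-22\right) + 4 \left(-22\right)^{2}}\right) \left(-470\right) = \left(-181 + \frac{4}{-16 - 66 + 4 \cdot 484}\right) \left(-470\right) = \left(-181 + \frac{4}{-16 - 66 + 1936}\right) \left(-470\right) = \left(-181 + \frac{4}{1854}\right) \left(-470\right) = \left(-181 + 4 \cdot \frac{1}{1854}\right) \left(-470\right) = \left(-181 + \frac{2}{927}\right) \left(-470\right) = \left(- \frac{167785}{927}\right) \left(-470\right) = \frac{78858950}{927}$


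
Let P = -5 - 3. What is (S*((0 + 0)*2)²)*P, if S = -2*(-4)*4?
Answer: 0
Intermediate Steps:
P = -8
S = 32 (S = 8*4 = 32)
(S*((0 + 0)*2)²)*P = (32*((0 + 0)*2)²)*(-8) = (32*(0*2)²)*(-8) = (32*0²)*(-8) = (32*0)*(-8) = 0*(-8) = 0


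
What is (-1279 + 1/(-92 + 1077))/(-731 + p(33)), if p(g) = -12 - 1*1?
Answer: 209969/122140 ≈ 1.7191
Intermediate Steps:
p(g) = -13 (p(g) = -12 - 1 = -13)
(-1279 + 1/(-92 + 1077))/(-731 + p(33)) = (-1279 + 1/(-92 + 1077))/(-731 - 13) = (-1279 + 1/985)/(-744) = (-1279 + 1/985)*(-1/744) = -1259814/985*(-1/744) = 209969/122140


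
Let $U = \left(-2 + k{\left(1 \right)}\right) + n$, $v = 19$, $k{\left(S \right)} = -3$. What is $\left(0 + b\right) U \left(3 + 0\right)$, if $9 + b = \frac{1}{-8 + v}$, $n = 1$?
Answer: $\frac{1176}{11} \approx 106.91$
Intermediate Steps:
$U = -4$ ($U = \left(-2 - 3\right) + 1 = -5 + 1 = -4$)
$b = - \frac{98}{11}$ ($b = -9 + \frac{1}{-8 + 19} = -9 + \frac{1}{11} = - \frac{98}{11} \approx -8.9091$)
$\left(0 + b\right) U \left(3 + 0\right) = \left(0 - \frac{98}{11}\right) \left(- 4 \left(3 + 0\right)\right) = - \frac{98 \left(\left(-4\right) 3\right)}{11} = \left(- \frac{98}{11}\right) \left(-12\right) = \frac{1176}{11}$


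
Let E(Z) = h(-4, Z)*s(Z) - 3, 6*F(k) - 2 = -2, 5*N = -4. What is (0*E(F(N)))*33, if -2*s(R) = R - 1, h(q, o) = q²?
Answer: 0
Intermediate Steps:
N = -⅘ (N = (⅕)*(-4) = -⅘ ≈ -0.80000)
F(k) = 0 (F(k) = ⅓ + (⅙)*(-2) = ⅓ - ⅓ = 0)
s(R) = ½ - R/2 (s(R) = -(R - 1)/2 = -(-1 + R)/2 = ½ - R/2)
E(Z) = 5 - 8*Z (E(Z) = (-4)²*(½ - Z/2) - 3 = 16*(½ - Z/2) - 3 = (8 - 8*Z) - 3 = 5 - 8*Z)
(0*E(F(N)))*33 = (0*(5 - 8*0))*33 = (0*(5 + 0))*33 = (0*5)*33 = 0*33 = 0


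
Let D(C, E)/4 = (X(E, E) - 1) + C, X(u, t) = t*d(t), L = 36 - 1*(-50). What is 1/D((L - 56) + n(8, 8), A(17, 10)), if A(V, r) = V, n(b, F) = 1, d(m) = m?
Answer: 1/1276 ≈ 0.00078370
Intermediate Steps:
L = 86 (L = 36 + 50 = 86)
X(u, t) = t² (X(u, t) = t*t = t²)
D(C, E) = -4 + 4*C + 4*E² (D(C, E) = 4*((E² - 1) + C) = 4*((-1 + E²) + C) = 4*(-1 + C + E²) = -4 + 4*C + 4*E²)
1/D((L - 56) + n(8, 8), A(17, 10)) = 1/(-4 + 4*((86 - 56) + 1) + 4*17²) = 1/(-4 + 4*(30 + 1) + 4*289) = 1/(-4 + 4*31 + 1156) = 1/(-4 + 124 + 1156) = 1/1276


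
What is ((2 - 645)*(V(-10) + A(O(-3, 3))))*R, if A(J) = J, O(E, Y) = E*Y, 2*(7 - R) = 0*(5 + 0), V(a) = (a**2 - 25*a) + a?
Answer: -1489831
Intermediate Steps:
V(a) = a**2 - 24*a
R = 7 (R = 7 - 0*(5 + 0) = 7 - 0*5 = 7 - 1/2*0 = 7 + 0 = 7)
((2 - 645)*(V(-10) + A(O(-3, 3))))*R = ((2 - 645)*(-10*(-24 - 10) - 3*3))*7 = -643*(-10*(-34) - 9)*7 = -643*(340 - 9)*7 = -643*331*7 = -212833*7 = -1489831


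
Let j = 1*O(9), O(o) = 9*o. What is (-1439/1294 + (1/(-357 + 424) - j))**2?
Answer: 50661041169649/7516543204 ≈ 6739.9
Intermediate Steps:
j = 81 (j = 1*(9*9) = 1*81 = 81)
(-1439/1294 + (1/(-357 + 424) - j))**2 = (-1439/1294 + (1/(-357 + 424) - 1*81))**2 = (-1439*1/1294 + (1/67 - 81))**2 = (-1439/1294 + (1/67 - 81))**2 = (-1439/1294 - 5426/67)**2 = (-7117657/86698)**2 = 50661041169649/7516543204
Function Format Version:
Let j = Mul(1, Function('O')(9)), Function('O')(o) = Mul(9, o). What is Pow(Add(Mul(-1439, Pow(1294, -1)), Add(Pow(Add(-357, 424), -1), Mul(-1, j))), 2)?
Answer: Rational(50661041169649, 7516543204) ≈ 6739.9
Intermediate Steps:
j = 81 (j = Mul(1, Mul(9, 9)) = Mul(1, 81) = 81)
Pow(Add(Mul(-1439, Pow(1294, -1)), Add(Pow(Add(-357, 424), -1), Mul(-1, j))), 2) = Pow(Add(Mul(-1439, Pow(1294, -1)), Add(Pow(Add(-357, 424), -1), Mul(-1, 81))), 2) = Pow(Add(Mul(-1439, Rational(1, 1294)), Add(Pow(67, -1), -81)), 2) = Pow(Add(Rational(-1439, 1294), Add(Rational(1, 67), -81)), 2) = Pow(Add(Rational(-1439, 1294), Rational(-5426, 67)), 2) = Pow(Rational(-7117657, 86698), 2) = Rational(50661041169649, 7516543204)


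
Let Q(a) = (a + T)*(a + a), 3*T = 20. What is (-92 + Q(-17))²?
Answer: 605284/9 ≈ 67254.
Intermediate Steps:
T = 20/3 (T = (⅓)*20 = 20/3 ≈ 6.6667)
Q(a) = 2*a*(20/3 + a) (Q(a) = (a + 20/3)*(a + a) = (20/3 + a)*(2*a) = 2*a*(20/3 + a))
(-92 + Q(-17))² = (-92 + (⅔)*(-17)*(20 + 3*(-17)))² = (-92 + (⅔)*(-17)*(20 - 51))² = (-92 + (⅔)*(-17)*(-31))² = (-92 + 1054/3)² = (778/3)² = 605284/9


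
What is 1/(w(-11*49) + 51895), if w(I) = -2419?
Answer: 1/49476 ≈ 2.0212e-5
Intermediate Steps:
1/(w(-11*49) + 51895) = 1/(-2419 + 51895) = 1/49476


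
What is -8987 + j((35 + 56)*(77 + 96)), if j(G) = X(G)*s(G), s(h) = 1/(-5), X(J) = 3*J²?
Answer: -743571082/5 ≈ -1.4871e+8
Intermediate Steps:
s(h) = -⅕
j(G) = -3*G²/5 (j(G) = (3*G²)*(-⅕) = -3*G²/5)
-8987 + j((35 + 56)*(77 + 96)) = -8987 - 3*(35 + 56)²*(77 + 96)²/5 = -8987 - 3*(91*173)²/5 = -8987 - ⅗*15743² = -8987 - ⅗*247842049 = -8987 - 743526147/5 = -743571082/5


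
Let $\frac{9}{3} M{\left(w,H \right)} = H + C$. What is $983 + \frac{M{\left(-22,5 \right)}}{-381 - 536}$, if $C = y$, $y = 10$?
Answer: $\frac{901406}{917} \approx 982.99$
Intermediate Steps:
$C = 10$
$M{\left(w,H \right)} = \frac{10}{3} + \frac{H}{3}$ ($M{\left(w,H \right)} = \frac{H + 10}{3} = \frac{10 + H}{3} = \frac{10}{3} + \frac{H}{3}$)
$983 + \frac{M{\left(-22,5 \right)}}{-381 - 536} = 983 + \frac{\frac{10}{3} + \frac{1}{3} \cdot 5}{-381 - 536} = 983 + \frac{\frac{10}{3} + \frac{5}{3}}{-917} = 983 + 5 \left(- \frac{1}{917}\right) = 983 - \frac{5}{917} = \frac{901406}{917}$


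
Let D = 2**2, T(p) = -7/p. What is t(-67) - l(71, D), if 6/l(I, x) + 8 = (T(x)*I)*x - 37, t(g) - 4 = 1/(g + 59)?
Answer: 8425/2168 ≈ 3.8861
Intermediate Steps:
t(g) = 4 + 1/(59 + g) (t(g) = 4 + 1/(g + 59) = 4 + 1/(59 + g))
D = 4
l(I, x) = 6/(-45 - 7*I) (l(I, x) = 6/(-8 + (((-7/x)*I)*x - 37)) = 6/(-8 + ((-7*I/x)*x - 37)) = 6/(-8 + (-7*I - 37)) = 6/(-8 + (-37 - 7*I)) = 6/(-45 - 7*I))
t(-67) - l(71, D) = (237 + 4*(-67))/(59 - 67) - 6/(-45 - 7*71) = (237 - 268)/(-8) - 6/(-45 - 497) = -1/8*(-31) - 6/(-542) = 31/8 - 6*(-1)/542 = 31/8 - 1*(-3/271) = 31/8 + 3/271 = 8425/2168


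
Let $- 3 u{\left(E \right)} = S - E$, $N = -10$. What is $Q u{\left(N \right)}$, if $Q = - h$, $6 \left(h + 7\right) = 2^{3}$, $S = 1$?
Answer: $- \frac{187}{9} \approx -20.778$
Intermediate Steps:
$h = - \frac{17}{3}$ ($h = -7 + \frac{2^{3}}{6} = -7 + \frac{1}{6} \cdot 8 = -7 + \frac{4}{3} = - \frac{17}{3} \approx -5.6667$)
$u{\left(E \right)} = - \frac{1}{3} + \frac{E}{3}$ ($u{\left(E \right)} = - \frac{1 - E}{3} = - \frac{1}{3} + \frac{E}{3}$)
$Q = \frac{17}{3}$ ($Q = \left(-1\right) \left(- \frac{17}{3}\right) = \frac{17}{3} \approx 5.6667$)
$Q u{\left(N \right)} = \frac{17 \left(- \frac{1}{3} + \frac{1}{3} \left(-10\right)\right)}{3} = \frac{17 \left(- \frac{1}{3} - \frac{10}{3}\right)}{3} = \frac{17}{3} \left(- \frac{11}{3}\right) = - \frac{187}{9}$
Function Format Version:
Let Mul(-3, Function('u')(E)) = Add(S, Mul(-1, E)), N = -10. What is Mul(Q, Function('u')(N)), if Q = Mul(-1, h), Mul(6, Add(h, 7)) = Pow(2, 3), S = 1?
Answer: Rational(-187, 9) ≈ -20.778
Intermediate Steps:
h = Rational(-17, 3) (h = Add(-7, Mul(Rational(1, 6), Pow(2, 3))) = Add(-7, Mul(Rational(1, 6), 8)) = Add(-7, Rational(4, 3)) = Rational(-17, 3) ≈ -5.6667)
Function('u')(E) = Add(Rational(-1, 3), Mul(Rational(1, 3), E)) (Function('u')(E) = Mul(Rational(-1, 3), Add(1, Mul(-1, E))) = Add(Rational(-1, 3), Mul(Rational(1, 3), E)))
Q = Rational(17, 3) (Q = Mul(-1, Rational(-17, 3)) = Rational(17, 3) ≈ 5.6667)
Mul(Q, Function('u')(N)) = Mul(Rational(17, 3), Add(Rational(-1, 3), Mul(Rational(1, 3), -10))) = Mul(Rational(17, 3), Add(Rational(-1, 3), Rational(-10, 3))) = Mul(Rational(17, 3), Rational(-11, 3)) = Rational(-187, 9)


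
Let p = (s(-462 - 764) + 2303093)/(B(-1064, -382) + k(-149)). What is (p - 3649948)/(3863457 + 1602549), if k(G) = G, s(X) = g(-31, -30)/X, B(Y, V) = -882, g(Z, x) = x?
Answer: -88776533918/132866622693 ≈ -0.66816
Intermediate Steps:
s(X) = -30/X
p = -1411796024/632003 (p = (-30/(-462 - 764) + 2303093)/(-882 - 149) = (-30/(-1226) + 2303093)/(-1031) = (-30*(-1/1226) + 2303093)*(-1/1031) = (15/613 + 2303093)*(-1/1031) = (1411796024/613)*(-1/1031) = -1411796024/632003 ≈ -2233.8)
(p - 3649948)/(3863457 + 1602549) = (-1411796024/632003 - 3649948)/(3863457 + 1602549) = -2308189881868/632003/5466006 = -2308189881868/632003*1/5466006 = -88776533918/132866622693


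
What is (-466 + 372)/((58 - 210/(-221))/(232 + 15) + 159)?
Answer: -5131178/8692361 ≈ -0.59031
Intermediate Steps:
(-466 + 372)/((58 - 210/(-221))/(232 + 15) + 159) = -94/((58 - 210*(-1/221))/247 + 159) = -94/((58 + 210/221)*(1/247) + 159) = -94/((13028/221)*(1/247) + 159) = -94/(13028/54587 + 159) = -94/8692361/54587 = -94*54587/8692361 = -5131178/8692361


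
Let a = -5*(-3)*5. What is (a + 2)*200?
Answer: 15400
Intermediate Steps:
a = 75 (a = 15*5 = 75)
(a + 2)*200 = (75 + 2)*200 = 77*200 = 15400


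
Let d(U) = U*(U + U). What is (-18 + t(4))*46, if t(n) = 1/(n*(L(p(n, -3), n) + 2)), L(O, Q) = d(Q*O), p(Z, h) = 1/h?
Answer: -82593/100 ≈ -825.93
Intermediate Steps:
d(U) = 2*U² (d(U) = U*(2*U) = 2*U²)
L(O, Q) = 2*O²*Q² (L(O, Q) = 2*(Q*O)² = 2*(O*Q)² = 2*(O²*Q²) = 2*O²*Q²)
t(n) = 1/(n*(2 + 2*n²/9)) (t(n) = 1/(n*(2*(1/(-3))²*n² + 2)) = 1/(n*(2*(-⅓)²*n² + 2)) = 1/(n*(2*(⅑)*n² + 2)) = 1/(n*(2*n²/9 + 2)) = 1/(n*(2 + 2*n²/9)))
(-18 + t(4))*46 = (-18 + (9/2)/(4*(9 + 4²)))*46 = (-18 + (9/2)*(¼)/(9 + 16))*46 = (-18 + (9/2)*(¼)/25)*46 = (-18 + (9/2)*(¼)*(1/25))*46 = (-18 + 9/200)*46 = -3591/200*46 = -82593/100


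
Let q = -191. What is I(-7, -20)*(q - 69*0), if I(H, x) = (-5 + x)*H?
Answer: -33425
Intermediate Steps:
I(H, x) = H*(-5 + x)
I(-7, -20)*(q - 69*0) = (-7*(-5 - 20))*(-191 - 69*0) = (-7*(-25))*(-191 + 0) = 175*(-191) = -33425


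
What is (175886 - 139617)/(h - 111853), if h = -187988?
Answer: -36269/299841 ≈ -0.12096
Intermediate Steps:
(175886 - 139617)/(h - 111853) = (175886 - 139617)/(-187988 - 111853) = 36269/(-299841) = 36269*(-1/299841) = -36269/299841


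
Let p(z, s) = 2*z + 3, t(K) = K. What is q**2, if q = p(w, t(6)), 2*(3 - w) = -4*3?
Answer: 441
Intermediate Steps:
w = 9 (w = 3 - (-2)*3 = 3 - 1/2*(-12) = 3 + 6 = 9)
p(z, s) = 3 + 2*z
q = 21 (q = 3 + 2*9 = 3 + 18 = 21)
q**2 = 21**2 = 441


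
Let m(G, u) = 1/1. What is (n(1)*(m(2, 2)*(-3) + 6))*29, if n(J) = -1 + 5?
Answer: 348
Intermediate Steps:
m(G, u) = 1
n(J) = 4
(n(1)*(m(2, 2)*(-3) + 6))*29 = (4*(1*(-3) + 6))*29 = (4*(-3 + 6))*29 = (4*3)*29 = 12*29 = 348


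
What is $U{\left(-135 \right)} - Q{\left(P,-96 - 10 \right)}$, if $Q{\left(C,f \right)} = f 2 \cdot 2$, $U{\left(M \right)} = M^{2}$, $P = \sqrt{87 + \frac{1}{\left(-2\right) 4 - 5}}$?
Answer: $18649$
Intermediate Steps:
$P = \frac{\sqrt{14690}}{13}$ ($P = \sqrt{87 + \frac{1}{-8 - 5}} = \sqrt{87 + \frac{1}{-13}} = \sqrt{87 - \frac{1}{13}} = \sqrt{\frac{1130}{13}} = \frac{\sqrt{14690}}{13} \approx 9.3233$)
$Q{\left(C,f \right)} = 4 f$ ($Q{\left(C,f \right)} = 2 f 2 = 4 f$)
$U{\left(-135 \right)} - Q{\left(P,-96 - 10 \right)} = \left(-135\right)^{2} - 4 \left(-96 - 10\right) = 18225 - 4 \left(-96 - 10\right) = 18225 - 4 \left(-106\right) = 18225 - -424 = 18225 + 424 = 18649$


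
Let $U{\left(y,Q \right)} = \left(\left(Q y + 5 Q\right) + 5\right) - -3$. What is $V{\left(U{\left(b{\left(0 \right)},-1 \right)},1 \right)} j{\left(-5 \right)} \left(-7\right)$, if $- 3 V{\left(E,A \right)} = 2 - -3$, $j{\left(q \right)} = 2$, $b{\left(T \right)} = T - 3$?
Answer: $\frac{70}{3} \approx 23.333$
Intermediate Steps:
$b{\left(T \right)} = -3 + T$ ($b{\left(T \right)} = T - 3 = -3 + T$)
$U{\left(y,Q \right)} = 8 + 5 Q + Q y$ ($U{\left(y,Q \right)} = \left(\left(5 Q + Q y\right) + 5\right) + 3 = \left(5 + 5 Q + Q y\right) + 3 = 8 + 5 Q + Q y$)
$V{\left(E,A \right)} = - \frac{5}{3}$ ($V{\left(E,A \right)} = - \frac{2 - -3}{3} = - \frac{2 + 3}{3} = \left(- \frac{1}{3}\right) 5 = - \frac{5}{3}$)
$V{\left(U{\left(b{\left(0 \right)},-1 \right)},1 \right)} j{\left(-5 \right)} \left(-7\right) = \left(- \frac{5}{3}\right) 2 \left(-7\right) = \left(- \frac{10}{3}\right) \left(-7\right) = \frac{70}{3}$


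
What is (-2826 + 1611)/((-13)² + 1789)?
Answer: -1215/1958 ≈ -0.62053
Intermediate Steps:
(-2826 + 1611)/((-13)² + 1789) = -1215/(169 + 1789) = -1215/1958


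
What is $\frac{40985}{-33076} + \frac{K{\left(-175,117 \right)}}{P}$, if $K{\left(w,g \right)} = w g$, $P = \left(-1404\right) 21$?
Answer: $- \frac{40535}{74421} \approx -0.54467$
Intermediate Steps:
$P = -29484$
$K{\left(w,g \right)} = g w$
$\frac{40985}{-33076} + \frac{K{\left(-175,117 \right)}}{P} = \frac{40985}{-33076} + \frac{117 \left(-175\right)}{-29484} = 40985 \left(- \frac{1}{33076}\right) - - \frac{25}{36} = - \frac{40985}{33076} + \frac{25}{36} = - \frac{40535}{74421}$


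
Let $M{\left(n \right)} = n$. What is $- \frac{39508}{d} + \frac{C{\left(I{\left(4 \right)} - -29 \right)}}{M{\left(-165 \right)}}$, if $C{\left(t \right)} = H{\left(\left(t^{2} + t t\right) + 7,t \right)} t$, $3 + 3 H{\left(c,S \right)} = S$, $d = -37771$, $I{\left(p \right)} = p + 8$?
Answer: $- \frac{39290758}{18696645} \approx -2.1015$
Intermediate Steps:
$I{\left(p \right)} = 8 + p$
$H{\left(c,S \right)} = -1 + \frac{S}{3}$
$C{\left(t \right)} = t \left(-1 + \frac{t}{3}\right)$ ($C{\left(t \right)} = \left(-1 + \frac{t}{3}\right) t = t \left(-1 + \frac{t}{3}\right)$)
$- \frac{39508}{d} + \frac{C{\left(I{\left(4 \right)} - -29 \right)}}{M{\left(-165 \right)}} = - \frac{39508}{-37771} + \frac{\frac{1}{3} \left(\left(8 + 4\right) - -29\right) \left(-3 + \left(\left(8 + 4\right) - -29\right)\right)}{-165} = \left(-39508\right) \left(- \frac{1}{37771}\right) + \frac{\left(12 + 29\right) \left(-3 + \left(12 + 29\right)\right)}{3} \left(- \frac{1}{165}\right) = \frac{39508}{37771} + \frac{1}{3} \cdot 41 \left(-3 + 41\right) \left(- \frac{1}{165}\right) = \frac{39508}{37771} + \frac{1}{3} \cdot 41 \cdot 38 \left(- \frac{1}{165}\right) = \frac{39508}{37771} + \frac{1558}{3} \left(- \frac{1}{165}\right) = \frac{39508}{37771} - \frac{1558}{495} = - \frac{39290758}{18696645}$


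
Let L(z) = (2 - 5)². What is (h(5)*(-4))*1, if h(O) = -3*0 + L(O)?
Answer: -36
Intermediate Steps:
L(z) = 9 (L(z) = (-3)² = 9)
h(O) = 9 (h(O) = -3*0 + 9 = 0 + 9 = 9)
(h(5)*(-4))*1 = (9*(-4))*1 = -36*1 = -36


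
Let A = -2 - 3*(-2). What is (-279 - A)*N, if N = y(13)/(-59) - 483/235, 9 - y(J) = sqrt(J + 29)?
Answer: 8663196/13865 - 283*sqrt(42)/59 ≈ 593.74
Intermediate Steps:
A = 4 (A = -2 + 6 = 4)
y(J) = 9 - sqrt(29 + J) (y(J) = 9 - sqrt(J + 29) = 9 - sqrt(29 + J))
N = -30612/13865 + sqrt(42)/59 (N = (9 - sqrt(29 + 13))/(-59) - 483/235 = (9 - sqrt(42))*(-1/59) - 483*1/235 = (-9/59 + sqrt(42)/59) - 483/235 = -30612/13865 + sqrt(42)/59 ≈ -2.0980)
(-279 - A)*N = (-279 - 1*4)*(-30612/13865 + sqrt(42)/59) = (-279 - 4)*(-30612/13865 + sqrt(42)/59) = -283*(-30612/13865 + sqrt(42)/59) = 8663196/13865 - 283*sqrt(42)/59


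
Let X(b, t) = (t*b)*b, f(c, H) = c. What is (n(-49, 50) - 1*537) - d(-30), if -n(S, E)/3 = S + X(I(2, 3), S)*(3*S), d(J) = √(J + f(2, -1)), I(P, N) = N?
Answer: -194871 - 2*I*√7 ≈ -1.9487e+5 - 5.2915*I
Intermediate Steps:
d(J) = √(2 + J) (d(J) = √(J + 2) = √(2 + J))
X(b, t) = t*b² (X(b, t) = (b*t)*b = t*b²)
n(S, E) = -81*S² - 3*S (n(S, E) = -3*(S + (S*3²)*(3*S)) = -3*(S + (S*9)*(3*S)) = -3*(S + (9*S)*(3*S)) = -3*(S + 27*S²) = -81*S² - 3*S)
(n(-49, 50) - 1*537) - d(-30) = (-3*(-49)*(1 + 27*(-49)) - 1*537) - √(2 - 30) = (-3*(-49)*(1 - 1323) - 537) - √(-28) = (-3*(-49)*(-1322) - 537) - 2*I*√7 = (-194334 - 537) - 2*I*√7 = -194871 - 2*I*√7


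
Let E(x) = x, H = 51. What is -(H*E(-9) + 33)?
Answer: 426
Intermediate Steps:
-(H*E(-9) + 33) = -(51*(-9) + 33) = -(-459 + 33) = -1*(-426) = 426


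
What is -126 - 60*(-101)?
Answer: 5934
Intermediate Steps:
-126 - 60*(-101) = -126 + 6060 = 5934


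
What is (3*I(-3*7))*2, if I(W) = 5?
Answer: 30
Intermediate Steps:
(3*I(-3*7))*2 = (3*5)*2 = 15*2 = 30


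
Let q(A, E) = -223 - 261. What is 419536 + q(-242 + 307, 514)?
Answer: 419052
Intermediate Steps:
q(A, E) = -484
419536 + q(-242 + 307, 514) = 419536 - 484 = 419052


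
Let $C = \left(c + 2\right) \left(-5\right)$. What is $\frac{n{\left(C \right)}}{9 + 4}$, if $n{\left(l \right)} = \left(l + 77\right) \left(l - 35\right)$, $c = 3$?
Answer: $-240$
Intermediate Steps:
$C = -25$ ($C = \left(3 + 2\right) \left(-5\right) = 5 \left(-5\right) = -25$)
$n{\left(l \right)} = \left(-35 + l\right) \left(77 + l\right)$ ($n{\left(l \right)} = \left(77 + l\right) \left(-35 + l\right) = \left(-35 + l\right) \left(77 + l\right)$)
$\frac{n{\left(C \right)}}{9 + 4} = \frac{-2695 + \left(-25\right)^{2} + 42 \left(-25\right)}{9 + 4} = \frac{-2695 + 625 - 1050}{13} = \left(-3120\right) \frac{1}{13} = -240$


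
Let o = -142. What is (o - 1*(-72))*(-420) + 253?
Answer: 29653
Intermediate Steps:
(o - 1*(-72))*(-420) + 253 = (-142 - 1*(-72))*(-420) + 253 = (-142 + 72)*(-420) + 253 = -70*(-420) + 253 = 29400 + 253 = 29653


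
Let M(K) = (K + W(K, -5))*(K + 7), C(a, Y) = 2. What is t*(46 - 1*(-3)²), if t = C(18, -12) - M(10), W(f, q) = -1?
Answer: -5587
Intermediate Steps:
M(K) = (-1 + K)*(7 + K) (M(K) = (K - 1)*(K + 7) = (-1 + K)*(7 + K))
t = -151 (t = 2 - (-7 + 10² + 6*10) = 2 - (-7 + 100 + 60) = 2 - 1*153 = 2 - 153 = -151)
t*(46 - 1*(-3)²) = -151*(46 - 1*(-3)²) = -151*(46 - 1*9) = -151*(46 - 9) = -151*37 = -5587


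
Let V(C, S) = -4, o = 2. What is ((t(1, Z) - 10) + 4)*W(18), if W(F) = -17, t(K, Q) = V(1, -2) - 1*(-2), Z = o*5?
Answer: 136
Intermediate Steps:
Z = 10 (Z = 2*5 = 10)
t(K, Q) = -2 (t(K, Q) = -4 - 1*(-2) = -4 + 2 = -2)
((t(1, Z) - 10) + 4)*W(18) = ((-2 - 10) + 4)*(-17) = (-12 + 4)*(-17) = -8*(-17) = 136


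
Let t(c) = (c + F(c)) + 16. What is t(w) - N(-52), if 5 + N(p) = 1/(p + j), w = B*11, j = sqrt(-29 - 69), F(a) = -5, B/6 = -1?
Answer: -70024/1401 + 7*I*sqrt(2)/2802 ≈ -49.981 + 0.003533*I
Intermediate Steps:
B = -6 (B = 6*(-1) = -6)
j = 7*I*sqrt(2) (j = sqrt(-98) = 7*I*sqrt(2) ≈ 9.8995*I)
w = -66 (w = -6*11 = -66)
N(p) = -5 + 1/(p + 7*I*sqrt(2))
t(c) = 11 + c (t(c) = (c - 5) + 16 = (-5 + c) + 16 = 11 + c)
t(w) - N(-52) = (11 - 66) - (1 - 5*(-52) - 35*I*sqrt(2))/(-52 + 7*I*sqrt(2)) = -55 - (1 + 260 - 35*I*sqrt(2))/(-52 + 7*I*sqrt(2)) = -55 - (261 - 35*I*sqrt(2))/(-52 + 7*I*sqrt(2))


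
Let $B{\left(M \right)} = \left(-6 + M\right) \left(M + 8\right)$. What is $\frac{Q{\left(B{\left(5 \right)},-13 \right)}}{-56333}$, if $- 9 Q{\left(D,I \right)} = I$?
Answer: $- \frac{13}{506997} \approx -2.5641 \cdot 10^{-5}$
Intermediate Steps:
$B{\left(M \right)} = \left(-6 + M\right) \left(8 + M\right)$
$Q{\left(D,I \right)} = - \frac{I}{9}$
$\frac{Q{\left(B{\left(5 \right)},-13 \right)}}{-56333} = \frac{\left(- \frac{1}{9}\right) \left(-13\right)}{-56333} = \frac{13}{9} \left(- \frac{1}{56333}\right) = - \frac{13}{506997}$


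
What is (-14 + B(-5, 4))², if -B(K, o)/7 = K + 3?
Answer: 0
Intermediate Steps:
B(K, o) = -21 - 7*K (B(K, o) = -7*(K + 3) = -7*(3 + K) = -21 - 7*K)
(-14 + B(-5, 4))² = (-14 + (-21 - 7*(-5)))² = (-14 + (-21 + 35))² = (-14 + 14)² = 0² = 0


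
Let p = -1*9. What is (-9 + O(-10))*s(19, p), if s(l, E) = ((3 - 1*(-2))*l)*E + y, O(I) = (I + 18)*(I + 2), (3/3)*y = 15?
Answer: 61320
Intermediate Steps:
p = -9
y = 15
O(I) = (2 + I)*(18 + I) (O(I) = (18 + I)*(2 + I) = (2 + I)*(18 + I))
s(l, E) = 15 + 5*E*l (s(l, E) = ((3 - 1*(-2))*l)*E + 15 = ((3 + 2)*l)*E + 15 = (5*l)*E + 15 = 5*E*l + 15 = 15 + 5*E*l)
(-9 + O(-10))*s(19, p) = (-9 + (36 + (-10)**2 + 20*(-10)))*(15 + 5*(-9)*19) = (-9 + (36 + 100 - 200))*(15 - 855) = (-9 - 64)*(-840) = -73*(-840) = 61320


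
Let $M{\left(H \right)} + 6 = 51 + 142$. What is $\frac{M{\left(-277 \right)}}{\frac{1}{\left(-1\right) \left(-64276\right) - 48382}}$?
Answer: $2972178$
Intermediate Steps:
$M{\left(H \right)} = 187$ ($M{\left(H \right)} = -6 + \left(51 + 142\right) = -6 + 193 = 187$)
$\frac{M{\left(-277 \right)}}{\frac{1}{\left(-1\right) \left(-64276\right) - 48382}} = \frac{187}{\frac{1}{\left(-1\right) \left(-64276\right) - 48382}} = \frac{187}{\frac{1}{64276 - 48382}} = \frac{187}{\frac{1}{15894}} = 187 \frac{1}{\frac{1}{15894}} = 187 \cdot 15894 = 2972178$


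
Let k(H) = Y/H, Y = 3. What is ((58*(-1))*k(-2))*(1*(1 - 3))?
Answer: -174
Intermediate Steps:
k(H) = 3/H
((58*(-1))*k(-2))*(1*(1 - 3)) = ((58*(-1))*(3/(-2)))*(1*(1 - 3)) = (-174*(-1)/2)*(1*(-2)) = -58*(-3/2)*(-2) = 87*(-2) = -174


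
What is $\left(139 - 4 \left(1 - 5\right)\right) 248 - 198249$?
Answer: $-159809$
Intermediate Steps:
$\left(139 - 4 \left(1 - 5\right)\right) 248 - 198249 = \left(139 - -16\right) 248 - 198249 = \left(139 + 16\right) 248 - 198249 = 155 \cdot 248 - 198249 = 38440 - 198249 = -159809$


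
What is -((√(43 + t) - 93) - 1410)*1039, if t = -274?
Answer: 1561617 - 1039*I*√231 ≈ 1.5616e+6 - 15791.0*I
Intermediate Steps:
-((√(43 + t) - 93) - 1410)*1039 = -((√(43 - 274) - 93) - 1410)*1039 = -((√(-231) - 93) - 1410)*1039 = -((I*√231 - 93) - 1410)*1039 = -((-93 + I*√231) - 1410)*1039 = -(-1503 + I*√231)*1039 = -(-1561617 + 1039*I*√231) = 1561617 - 1039*I*√231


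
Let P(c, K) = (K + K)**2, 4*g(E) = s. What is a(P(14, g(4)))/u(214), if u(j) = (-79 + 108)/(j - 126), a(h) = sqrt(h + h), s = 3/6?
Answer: 22*sqrt(2)/29 ≈ 1.0729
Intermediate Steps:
s = 1/2 (s = 3*(1/6) = 1/2 ≈ 0.50000)
g(E) = 1/8 (g(E) = (1/4)*(1/2) = 1/8)
P(c, K) = 4*K**2 (P(c, K) = (2*K)**2 = 4*K**2)
a(h) = sqrt(2)*sqrt(h) (a(h) = sqrt(2*h) = sqrt(2)*sqrt(h))
u(j) = 29/(-126 + j)
a(P(14, g(4)))/u(214) = (sqrt(2)*sqrt(4*(1/8)**2))/((29/(-126 + 214))) = (sqrt(2)*sqrt(4*(1/64)))/((29/88)) = (sqrt(2)*sqrt(1/16))/((29*(1/88))) = (sqrt(2)*(1/4))/(29/88) = (sqrt(2)/4)*(88/29) = 22*sqrt(2)/29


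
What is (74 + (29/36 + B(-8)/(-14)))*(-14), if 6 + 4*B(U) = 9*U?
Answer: -9601/9 ≈ -1066.8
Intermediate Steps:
B(U) = -3/2 + 9*U/4 (B(U) = -3/2 + (9*U)/4 = -3/2 + 9*U/4)
(74 + (29/36 + B(-8)/(-14)))*(-14) = (74 + (29/36 + (-3/2 + (9/4)*(-8))/(-14)))*(-14) = (74 + (29*(1/36) + (-3/2 - 18)*(-1/14)))*(-14) = (74 + (29/36 - 39/2*(-1/14)))*(-14) = (74 + (29/36 + 39/28))*(-14) = (74 + 277/126)*(-14) = (9601/126)*(-14) = -9601/9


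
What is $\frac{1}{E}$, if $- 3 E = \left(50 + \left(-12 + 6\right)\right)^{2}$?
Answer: $- \frac{3}{1936} \approx -0.0015496$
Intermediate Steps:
$E = - \frac{1936}{3}$ ($E = - \frac{\left(50 + \left(-12 + 6\right)\right)^{2}}{3} = - \frac{\left(50 - 6\right)^{2}}{3} = - \frac{44^{2}}{3} = \left(- \frac{1}{3}\right) 1936 = - \frac{1936}{3} \approx -645.33$)
$\frac{1}{E} = \frac{1}{- \frac{1936}{3}} = - \frac{3}{1936}$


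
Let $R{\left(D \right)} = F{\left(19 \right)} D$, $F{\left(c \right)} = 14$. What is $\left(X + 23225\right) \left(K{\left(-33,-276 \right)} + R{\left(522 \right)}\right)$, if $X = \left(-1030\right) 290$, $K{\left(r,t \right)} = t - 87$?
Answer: $-1913173875$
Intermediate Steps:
$R{\left(D \right)} = 14 D$
$K{\left(r,t \right)} = -87 + t$ ($K{\left(r,t \right)} = t - 87 = -87 + t$)
$X = -298700$
$\left(X + 23225\right) \left(K{\left(-33,-276 \right)} + R{\left(522 \right)}\right) = \left(-298700 + 23225\right) \left(\left(-87 - 276\right) + 14 \cdot 522\right) = - 275475 \left(-363 + 7308\right) = \left(-275475\right) 6945 = -1913173875$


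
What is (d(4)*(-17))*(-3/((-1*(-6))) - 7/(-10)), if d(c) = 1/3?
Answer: -17/15 ≈ -1.1333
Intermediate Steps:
d(c) = 1/3
(d(4)*(-17))*(-3/((-1*(-6))) - 7/(-10)) = ((1/3)*(-17))*(-3/((-1*(-6))) - 7/(-10)) = -17*(-3/6 - 7*(-1/10))/3 = -17*(-3*1/6 + 7/10)/3 = -17*(-1/2 + 7/10)/3 = -17/3*1/5 = -17/15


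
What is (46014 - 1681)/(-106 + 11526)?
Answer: 44333/11420 ≈ 3.8820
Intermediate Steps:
(46014 - 1681)/(-106 + 11526) = 44333/11420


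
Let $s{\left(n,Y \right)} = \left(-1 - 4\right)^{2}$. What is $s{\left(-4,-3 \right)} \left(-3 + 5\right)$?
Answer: $50$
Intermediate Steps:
$s{\left(n,Y \right)} = 25$ ($s{\left(n,Y \right)} = \left(-5\right)^{2} = 25$)
$s{\left(-4,-3 \right)} \left(-3 + 5\right) = 25 \left(-3 + 5\right) = 25 \cdot 2 = 50$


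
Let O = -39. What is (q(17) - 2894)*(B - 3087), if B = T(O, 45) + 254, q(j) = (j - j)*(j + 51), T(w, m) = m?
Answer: 8068472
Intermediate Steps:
q(j) = 0 (q(j) = 0*(51 + j) = 0)
B = 299 (B = 45 + 254 = 299)
(q(17) - 2894)*(B - 3087) = (0 - 2894)*(299 - 3087) = -2894*(-2788) = 8068472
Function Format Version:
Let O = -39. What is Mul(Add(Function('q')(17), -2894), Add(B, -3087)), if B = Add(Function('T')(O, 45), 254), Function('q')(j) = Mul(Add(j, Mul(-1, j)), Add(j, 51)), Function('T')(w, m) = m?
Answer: 8068472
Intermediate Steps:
Function('q')(j) = 0 (Function('q')(j) = Mul(0, Add(51, j)) = 0)
B = 299 (B = Add(45, 254) = 299)
Mul(Add(Function('q')(17), -2894), Add(B, -3087)) = Mul(Add(0, -2894), Add(299, -3087)) = Mul(-2894, -2788) = 8068472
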